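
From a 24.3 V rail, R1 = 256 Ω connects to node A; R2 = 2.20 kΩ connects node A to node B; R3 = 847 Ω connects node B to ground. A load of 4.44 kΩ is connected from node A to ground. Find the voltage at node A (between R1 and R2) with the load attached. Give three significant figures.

V ≈ 21.3 V

Below node A the series string R2+R3 = 3047 Ω sits in parallel with the 4440 Ω load: 1807 Ω.
V_A = 24.3 × 1807/(256 + 1807) = 21.3 V.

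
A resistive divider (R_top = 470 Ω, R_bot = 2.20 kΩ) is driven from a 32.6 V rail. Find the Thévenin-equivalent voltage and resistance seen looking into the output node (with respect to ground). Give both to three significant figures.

V_th = 26.9 V, R_th = 387 Ω

V_th is the open-circuit tap voltage: 32.6 × 2200/(470 + 2200) = 26.9 V.
With the supply zeroed, R_top and R_bot appear in parallel from the tap: R_th = R_top‖R_bot = (470 × 2200)/2670 = 387 Ω.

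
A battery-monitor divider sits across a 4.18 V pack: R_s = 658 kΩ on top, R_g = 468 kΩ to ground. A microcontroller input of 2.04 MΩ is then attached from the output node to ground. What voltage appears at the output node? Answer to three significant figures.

The load sits in parallel with R_g: R_g‖R_L = (468 × 2040) / (468 + 2040) = 380.7 kΩ.
V_out = 4.18 × 380.7 / (658 + 380.7) = 4.18 × 380.7/1039 = 1.53 V.

V_out ≈ 1.53 V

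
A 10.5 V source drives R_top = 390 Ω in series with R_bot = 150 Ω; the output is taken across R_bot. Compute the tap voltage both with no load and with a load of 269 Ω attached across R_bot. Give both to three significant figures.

Unloaded: 2.92 V; loaded: 2.08 V

Open-circuit: V = 10.5 × 150/(390 + 150) = 2.92 V.
With the load, R_bot becomes R_bot‖R_L = 96.30 Ω, so V = 10.5 × 96.30/486.3 = 2.08 V.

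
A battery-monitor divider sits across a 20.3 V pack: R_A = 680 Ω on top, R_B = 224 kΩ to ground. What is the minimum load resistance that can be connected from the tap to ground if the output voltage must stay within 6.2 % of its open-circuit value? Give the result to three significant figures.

R_L(min) ≈ 10.3 kΩ

Output resistance R_th = R_A‖R_B = (680 × 224000)/224700 = 677.9 Ω.
The fractional drop is R_th/(R_th + R_L); requiring this ≤ 0.0620 gives R_L ≥ R_th(1/0.0620 − 1) = 677.9 × 15.13 = 10.3 kΩ.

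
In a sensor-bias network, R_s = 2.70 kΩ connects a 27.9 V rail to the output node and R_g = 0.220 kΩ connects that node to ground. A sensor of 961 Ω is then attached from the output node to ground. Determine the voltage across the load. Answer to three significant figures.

The load sits in parallel with R_g: R_g‖R_L = (220 × 961) / (220 + 961) = 179.0 Ω.
V_out = 27.9 × 179.0 / (2700 + 179.0) = 27.9 × 179.0/2879 = 1.73 V.

V_out ≈ 1.73 V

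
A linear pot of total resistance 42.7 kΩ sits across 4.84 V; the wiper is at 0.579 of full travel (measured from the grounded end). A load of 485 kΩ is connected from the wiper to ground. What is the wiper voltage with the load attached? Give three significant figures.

V ≈ 2.74 V

The wiper splits the pot into (1−α)R = 17.98 kΩ above and αR = 24.72 kΩ below.
Lower section ‖ load = 23.52 kΩ.
V_wiper = 4.84 × 23.52/(17.98 + 23.52) = 2.74 V.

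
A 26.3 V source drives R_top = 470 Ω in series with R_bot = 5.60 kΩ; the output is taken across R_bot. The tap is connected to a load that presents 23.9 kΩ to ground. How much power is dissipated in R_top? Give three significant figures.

P ≈ 13.0 mW

Total resistance from the source is R_top + (R_bot‖R_L) = 5007 Ω, so I = 26.3/5007 Ω = 5.253 mA.
P = I²·R_top = (5.253 mA)² × 470 Ω = 13.0 mW.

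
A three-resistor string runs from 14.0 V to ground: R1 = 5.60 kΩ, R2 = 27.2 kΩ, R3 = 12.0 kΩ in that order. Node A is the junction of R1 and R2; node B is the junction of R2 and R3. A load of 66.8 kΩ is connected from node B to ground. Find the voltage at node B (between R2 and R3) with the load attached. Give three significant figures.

V ≈ 3.31 V

At node B, R3 is in parallel with the load: R3‖R_L = 10.17 kΩ.
Below node A the resistance is R2 + (R3‖R_L) = 37.37 kΩ, so V_A = 14.0 × 37.37/42.97 = 12.18 V.
Then V_B = V_A × (R3‖R_L)/(R2 + R3‖R_L) = 12.18 × 10.17/37.37 = 3.31 V.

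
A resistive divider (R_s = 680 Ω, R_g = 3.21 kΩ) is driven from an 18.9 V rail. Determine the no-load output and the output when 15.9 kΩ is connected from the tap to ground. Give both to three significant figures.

Open-circuit: V = 18.9 × 3210/(680 + 3210) = 15.6 V.
With the load, R_g becomes R_g‖R_L = 2671 Ω, so V = 18.9 × 2671/3351 = 15.1 V.

Unloaded: 15.6 V; loaded: 15.1 V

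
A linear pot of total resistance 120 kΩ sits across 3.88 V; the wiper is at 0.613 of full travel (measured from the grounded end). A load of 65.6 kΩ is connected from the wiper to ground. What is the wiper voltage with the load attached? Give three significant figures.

The wiper splits the pot into (1−α)R = 46.44 kΩ above and αR = 73.56 kΩ below.
Lower section ‖ load = 34.68 kΩ.
V_wiper = 3.88 × 34.68/(46.44 + 34.68) = 1.66 V.

V ≈ 1.66 V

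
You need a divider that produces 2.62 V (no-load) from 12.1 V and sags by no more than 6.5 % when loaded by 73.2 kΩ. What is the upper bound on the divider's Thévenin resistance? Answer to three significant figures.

Loading drop = R_th/(R_th + R_L) ≤ 0.0650, so R_th ≤ R_L · ε/(1−ε) = 73.2 kΩ × 0.0650/0.9350 = 5.09 kΩ.

R_th ≤ 5.09 kΩ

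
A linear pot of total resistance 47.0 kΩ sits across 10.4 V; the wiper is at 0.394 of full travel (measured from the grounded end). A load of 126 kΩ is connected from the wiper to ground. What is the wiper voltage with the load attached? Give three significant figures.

The wiper splits the pot into (1−α)R = 28.48 kΩ above and αR = 18.52 kΩ below.
Lower section ‖ load = 16.15 kΩ.
V_wiper = 10.4 × 16.15/(28.48 + 16.15) = 3.76 V.

V ≈ 3.76 V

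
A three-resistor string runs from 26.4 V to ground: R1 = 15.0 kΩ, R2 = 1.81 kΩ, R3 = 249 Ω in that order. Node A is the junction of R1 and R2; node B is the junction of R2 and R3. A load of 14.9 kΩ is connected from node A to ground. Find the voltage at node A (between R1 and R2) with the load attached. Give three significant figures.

V ≈ 2.84 V

Below node A the series string R2+R3 = 2059 Ω sits in parallel with the 14900 Ω load: 1809 Ω.
V_A = 26.4 × 1809/(15000 + 1809) = 2.84 V.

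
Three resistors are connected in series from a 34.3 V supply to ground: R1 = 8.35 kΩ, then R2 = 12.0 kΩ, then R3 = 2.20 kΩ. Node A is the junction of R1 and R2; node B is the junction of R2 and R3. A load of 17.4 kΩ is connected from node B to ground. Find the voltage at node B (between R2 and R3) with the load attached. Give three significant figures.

V ≈ 3.00 V

At node B, R3 is in parallel with the load: R3‖R_L = 1.953 kΩ.
Below node A the resistance is R2 + (R3‖R_L) = 13.95 kΩ, so V_A = 34.3 × 13.95/22.30 = 21.46 V.
Then V_B = V_A × (R3‖R_L)/(R2 + R3‖R_L) = 21.46 × 1.953/13.95 = 3.00 V.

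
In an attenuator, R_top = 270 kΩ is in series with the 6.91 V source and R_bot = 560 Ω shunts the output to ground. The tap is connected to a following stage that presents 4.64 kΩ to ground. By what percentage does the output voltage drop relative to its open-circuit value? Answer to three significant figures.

The divider's output (Thévenin) resistance is R_top‖R_bot = 558.8 Ω.
Fractional drop under load = R_th/(R_th + R_L) = 558.8 / (558.8 + 4640) = 0.1075.
So the output falls by 10.7 %.

10.7 %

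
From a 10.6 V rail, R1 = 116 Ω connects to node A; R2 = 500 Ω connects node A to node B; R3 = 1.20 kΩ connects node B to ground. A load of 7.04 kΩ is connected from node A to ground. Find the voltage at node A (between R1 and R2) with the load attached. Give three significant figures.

V ≈ 9.77 V

Below node A the series string R2+R3 = 1700 Ω sits in parallel with the 7040 Ω load: 1369 Ω.
V_A = 10.6 × 1369/(116 + 1369) = 9.77 V.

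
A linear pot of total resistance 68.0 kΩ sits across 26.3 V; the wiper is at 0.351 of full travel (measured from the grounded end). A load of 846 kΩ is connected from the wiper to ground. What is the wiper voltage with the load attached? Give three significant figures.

V ≈ 9.07 V

The wiper splits the pot into (1−α)R = 44.13 kΩ above and αR = 23.87 kΩ below.
Lower section ‖ load = 23.21 kΩ.
V_wiper = 26.3 × 23.21/(44.13 + 23.21) = 9.07 V.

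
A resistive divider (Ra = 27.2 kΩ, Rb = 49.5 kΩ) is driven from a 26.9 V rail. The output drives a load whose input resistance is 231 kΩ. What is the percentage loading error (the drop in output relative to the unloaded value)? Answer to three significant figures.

The divider's output (Thévenin) resistance is Ra‖Rb = 17.55 kΩ.
Fractional drop under load = R_th/(R_th + R_L) = 17.55 / (17.55 + 231) = 0.07062.
So the output falls by 7.06 %.

7.06 %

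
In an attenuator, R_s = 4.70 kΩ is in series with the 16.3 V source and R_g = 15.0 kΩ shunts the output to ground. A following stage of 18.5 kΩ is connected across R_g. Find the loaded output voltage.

V_out ≈ 10.4 V

The load sits in parallel with R_g: R_g‖R_L = (15.0 × 18.5) / (15.0 + 18.5) = 8.284 kΩ.
V_out = 16.3 × 8.284 / (4.70 + 8.284) = 16.3 × 8.284/12.98 = 10.4 V.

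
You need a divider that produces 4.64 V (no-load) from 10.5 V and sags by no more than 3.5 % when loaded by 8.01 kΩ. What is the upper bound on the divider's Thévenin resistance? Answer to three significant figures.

Loading drop = R_th/(R_th + R_L) ≤ 0.0350, so R_th ≤ R_L · ε/(1−ε) = 8.01 kΩ × 0.0350/0.9650 = 291 Ω.

R_th ≤ 291 Ω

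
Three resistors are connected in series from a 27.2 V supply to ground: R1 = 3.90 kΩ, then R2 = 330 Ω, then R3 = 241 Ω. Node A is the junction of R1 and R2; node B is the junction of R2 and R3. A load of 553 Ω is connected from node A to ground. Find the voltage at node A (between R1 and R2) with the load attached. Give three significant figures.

V ≈ 1.83 V

Below node A the series string R2+R3 = 571.0 Ω sits in parallel with the 553 Ω load: 280.9 Ω.
V_A = 27.2 × 280.9/(3900 + 280.9) = 1.83 V.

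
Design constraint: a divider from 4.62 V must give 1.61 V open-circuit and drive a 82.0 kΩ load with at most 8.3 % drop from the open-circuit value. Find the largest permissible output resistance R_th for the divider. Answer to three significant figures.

R_th ≤ 7.42 kΩ

Loading drop = R_th/(R_th + R_L) ≤ 0.0830, so R_th ≤ R_L · ε/(1−ε) = 82.0 kΩ × 0.0830/0.9170 = 7.42 kΩ.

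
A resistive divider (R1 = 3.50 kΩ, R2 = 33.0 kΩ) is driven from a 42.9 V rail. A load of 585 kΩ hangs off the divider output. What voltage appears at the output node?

V_out ≈ 38.6 V

The load sits in parallel with R2: R2‖R_L = (33.0 × 585) / (33.0 + 585) = 31.24 kΩ.
V_out = 42.9 × 31.24 / (3.50 + 31.24) = 42.9 × 31.24/34.74 = 38.6 V.
(Unloaded it would have been 38.8 V.)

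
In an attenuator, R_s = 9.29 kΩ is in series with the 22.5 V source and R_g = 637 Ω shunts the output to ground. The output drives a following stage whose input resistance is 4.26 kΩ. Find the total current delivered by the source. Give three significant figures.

I ≈ 2.29 mA

R_g‖R_L = 554.1 Ω, so the source sees R_s + R_g‖R_L = 9844 Ω.
I = 22.5 V / 9844 Ω = 2.29 mA.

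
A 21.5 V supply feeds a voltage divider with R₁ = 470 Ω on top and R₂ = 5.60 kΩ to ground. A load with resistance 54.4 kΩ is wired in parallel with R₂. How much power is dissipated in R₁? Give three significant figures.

Total resistance from the source is R₁ + (R₂‖R_L) = 5547 Ω, so I = 21.5/5547 Ω = 3.876 mA.
P = I²·R₁ = (3.876 mA)² × 470 Ω = 7.06 mW.

P ≈ 7.06 mW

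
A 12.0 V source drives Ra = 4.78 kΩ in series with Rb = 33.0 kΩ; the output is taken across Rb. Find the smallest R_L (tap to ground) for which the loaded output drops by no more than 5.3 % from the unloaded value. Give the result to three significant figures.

Output resistance R_th = Ra‖Rb = (4.78 × 33.0)/37.78 = 4.175 kΩ.
The fractional drop is R_th/(R_th + R_L); requiring this ≤ 0.0530 gives R_L ≥ R_th(1/0.0530 − 1) = 4.175 × 17.87 = 74.6 kΩ.

R_L(min) ≈ 74.6 kΩ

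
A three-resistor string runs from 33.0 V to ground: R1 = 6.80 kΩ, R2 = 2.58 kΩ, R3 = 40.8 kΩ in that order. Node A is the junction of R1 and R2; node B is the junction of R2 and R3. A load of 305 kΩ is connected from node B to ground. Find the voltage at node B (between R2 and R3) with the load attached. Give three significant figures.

V ≈ 26.2 V

At node B, R3 is in parallel with the load: R3‖R_L = 35.99 kΩ.
Below node A the resistance is R2 + (R3‖R_L) = 38.57 kΩ, so V_A = 33.0 × 38.57/45.37 = 28.05 V.
Then V_B = V_A × (R3‖R_L)/(R2 + R3‖R_L) = 28.05 × 35.99/38.57 = 26.2 V.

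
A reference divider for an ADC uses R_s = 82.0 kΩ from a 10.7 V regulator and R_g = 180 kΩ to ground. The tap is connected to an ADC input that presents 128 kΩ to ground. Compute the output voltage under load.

The load sits in parallel with R_g: R_g‖R_L = (180 × 128) / (180 + 128) = 74.81 kΩ.
V_out = 10.7 × 74.81 / (82.0 + 74.81) = 10.7 × 74.81/156.8 = 5.10 V.

V_out ≈ 5.10 V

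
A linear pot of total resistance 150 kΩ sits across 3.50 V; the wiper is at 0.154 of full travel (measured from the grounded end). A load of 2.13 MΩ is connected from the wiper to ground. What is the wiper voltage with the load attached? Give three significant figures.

V ≈ 0.534 V

The wiper splits the pot into (1−α)R = 126.9 kΩ above and αR = 23.10 kΩ below.
Lower section ‖ load = 22.85 kΩ.
V_wiper = 3.50 × 22.85/(126.9 + 22.85) = 0.534 V.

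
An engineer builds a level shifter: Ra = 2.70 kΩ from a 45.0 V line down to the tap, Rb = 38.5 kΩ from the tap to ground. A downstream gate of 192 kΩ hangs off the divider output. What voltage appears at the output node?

V_out ≈ 41.5 V

The load sits in parallel with Rb: Rb‖R_L = (38.5 × 192) / (38.5 + 192) = 32.07 kΩ.
V_out = 45.0 × 32.07 / (2.70 + 32.07) = 45.0 × 32.07/34.77 = 41.5 V.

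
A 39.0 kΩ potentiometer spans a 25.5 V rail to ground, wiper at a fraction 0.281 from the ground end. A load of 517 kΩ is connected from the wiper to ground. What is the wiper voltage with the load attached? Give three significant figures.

V ≈ 7.06 V

The wiper splits the pot into (1−α)R = 28.04 kΩ above and αR = 10.96 kΩ below.
Lower section ‖ load = 10.73 kΩ.
V_wiper = 25.5 × 10.73/(28.04 + 10.73) = 7.06 V.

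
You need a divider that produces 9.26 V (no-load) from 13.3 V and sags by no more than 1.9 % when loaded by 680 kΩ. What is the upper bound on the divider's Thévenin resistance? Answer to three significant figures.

R_th ≤ 13.2 kΩ

Loading drop = R_th/(R_th + R_L) ≤ 0.0190, so R_th ≤ R_L · ε/(1−ε) = 680 kΩ × 0.0190/0.9810 = 13.2 kΩ.
(Any R1, R2 with R2/(R1+R2) = 0.696 and R1‖R2 ≤ 13.2 kΩ will meet the spec.)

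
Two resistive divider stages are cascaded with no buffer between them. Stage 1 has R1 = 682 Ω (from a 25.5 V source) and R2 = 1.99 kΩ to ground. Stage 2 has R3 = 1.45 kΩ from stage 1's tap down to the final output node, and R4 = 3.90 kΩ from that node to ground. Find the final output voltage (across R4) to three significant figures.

Stage 2 presents R3+R4 = 5350 Ω as a load on stage 1's tap.
Stage 1's lower leg becomes R2‖(R3+R4) = 1450 Ω, so V_mid = 25.5 × 1450/2132 = 17.34 V.
Stage 2 is itself unloaded: V_out = V_mid × R4/(R3+R4) = 17.34 × 3900/5350 = 12.6 V.

V_out ≈ 12.6 V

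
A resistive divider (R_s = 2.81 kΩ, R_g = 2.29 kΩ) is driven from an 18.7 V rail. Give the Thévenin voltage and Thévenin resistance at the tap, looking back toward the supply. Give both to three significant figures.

V_th is the open-circuit tap voltage: 18.7 × 2.29/(2.81 + 2.29) = 8.40 V.
With the supply zeroed, R_s and R_g appear in parallel from the tap: R_th = R_s‖R_g = (2.81 × 2.29)/5.100 = 1.26 kΩ.

V_th = 8.40 V, R_th = 1.26 kΩ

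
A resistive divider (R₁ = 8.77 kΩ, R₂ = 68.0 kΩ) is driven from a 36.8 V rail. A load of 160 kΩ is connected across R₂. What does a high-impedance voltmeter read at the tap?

The load sits in parallel with R₂: R₂‖R_L = (68.0 × 160) / (68.0 + 160) = 47.72 kΩ.
V_out = 36.8 × 47.72 / (8.77 + 47.72) = 36.8 × 47.72/56.49 = 31.1 V.
(Unloaded it would have been 32.6 V.)

V_out ≈ 31.1 V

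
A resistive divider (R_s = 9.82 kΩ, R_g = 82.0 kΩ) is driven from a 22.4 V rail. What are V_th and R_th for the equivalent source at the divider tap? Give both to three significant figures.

V_th = 20.0 V, R_th = 8.77 kΩ

V_th is the open-circuit tap voltage: 22.4 × 82.0/(9.82 + 82.0) = 20.0 V.
With the supply zeroed, R_s and R_g appear in parallel from the tap: R_th = R_s‖R_g = (9.82 × 82.0)/91.82 = 8.77 kΩ.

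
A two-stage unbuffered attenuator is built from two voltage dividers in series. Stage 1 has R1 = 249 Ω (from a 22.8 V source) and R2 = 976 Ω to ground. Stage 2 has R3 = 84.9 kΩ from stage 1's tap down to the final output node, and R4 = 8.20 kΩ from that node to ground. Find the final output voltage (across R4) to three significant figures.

Stage 2 presents R3+R4 = 93100 Ω as a load on stage 1's tap.
Stage 1's lower leg becomes R2‖(R3+R4) = 965.9 Ω, so V_mid = 22.8 × 965.9/1215 = 18.13 V.
Stage 2 is itself unloaded: V_out = V_mid × R4/(R3+R4) = 18.13 × 8200/93100 = 1.60 V.

V_out ≈ 1.60 V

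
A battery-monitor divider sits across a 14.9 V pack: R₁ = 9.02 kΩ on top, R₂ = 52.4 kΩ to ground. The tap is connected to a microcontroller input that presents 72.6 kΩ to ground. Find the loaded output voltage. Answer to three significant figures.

The load sits in parallel with R₂: R₂‖R_L = (52.4 × 72.6) / (52.4 + 72.6) = 30.43 kΩ.
V_out = 14.9 × 30.43 / (9.02 + 30.43) = 14.9 × 30.43/39.45 = 11.5 V.

V_out ≈ 11.5 V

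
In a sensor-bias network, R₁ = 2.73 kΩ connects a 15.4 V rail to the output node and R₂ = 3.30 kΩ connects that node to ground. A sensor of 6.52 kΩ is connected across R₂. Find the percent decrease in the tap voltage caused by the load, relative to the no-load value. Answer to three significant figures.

18.6 %

Unloaded V = 15.4 × 3.30/6.030 = 8.428 V.
Loaded: R₂‖R_L = 2.191 kΩ, giving V = 15.4 × 2.191/4.921 = 6.857 V.
Drop = (8.428 − 6.857) / 8.428 = 18.6 %.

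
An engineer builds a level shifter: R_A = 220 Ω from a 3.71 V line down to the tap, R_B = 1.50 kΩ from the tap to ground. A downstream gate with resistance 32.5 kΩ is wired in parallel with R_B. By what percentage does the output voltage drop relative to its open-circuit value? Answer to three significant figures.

The divider's output (Thévenin) resistance is R_A‖R_B = 191.9 Ω.
Fractional drop under load = R_th/(R_th + R_L) = 191.9 / (191.9 + 32500) = 0.005869.
So the output falls by 0.587 %.

0.587 %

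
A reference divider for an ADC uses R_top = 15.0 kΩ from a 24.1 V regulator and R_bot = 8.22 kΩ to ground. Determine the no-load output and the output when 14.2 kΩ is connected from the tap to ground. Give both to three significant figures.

Unloaded: 8.53 V; loaded: 6.21 V

Open-circuit: V = 24.1 × 8.22/(15.0 + 8.22) = 8.53 V.
With the load, R_bot becomes R_bot‖R_L = 5.206 kΩ, so V = 24.1 × 5.206/20.21 = 6.21 V.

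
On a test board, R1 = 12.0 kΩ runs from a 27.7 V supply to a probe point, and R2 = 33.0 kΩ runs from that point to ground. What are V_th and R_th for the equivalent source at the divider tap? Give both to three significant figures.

V_th = 20.3 V, R_th = 8.80 kΩ

V_th is the open-circuit tap voltage: 27.7 × 33.0/(12.0 + 33.0) = 20.3 V.
With the supply zeroed, R1 and R2 appear in parallel from the tap: R_th = R1‖R2 = (12.0 × 33.0)/45.00 = 8.80 kΩ.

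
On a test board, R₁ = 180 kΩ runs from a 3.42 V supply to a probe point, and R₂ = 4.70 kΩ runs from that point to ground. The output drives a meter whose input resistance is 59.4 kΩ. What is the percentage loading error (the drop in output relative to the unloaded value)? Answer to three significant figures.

7.16 %

The divider's output (Thévenin) resistance is R₁‖R₂ = 4.580 kΩ.
Fractional drop under load = R_th/(R_th + R_L) = 4.580 / (4.580 + 59.4) = 0.07159.
So the output falls by 7.16 %.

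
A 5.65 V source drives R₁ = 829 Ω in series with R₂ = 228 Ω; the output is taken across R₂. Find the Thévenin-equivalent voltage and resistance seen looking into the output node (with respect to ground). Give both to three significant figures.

V_th is the open-circuit tap voltage: 5.65 × 228/(829 + 228) = 1.22 V.
With the supply zeroed, R₁ and R₂ appear in parallel from the tap: R_th = R₁‖R₂ = (829 × 228)/1057 = 179 Ω.

V_th = 1.22 V, R_th = 179 Ω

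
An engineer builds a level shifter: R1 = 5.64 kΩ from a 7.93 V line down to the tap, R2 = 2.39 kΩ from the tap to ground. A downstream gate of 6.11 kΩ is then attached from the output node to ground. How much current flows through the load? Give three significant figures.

I_L ≈ 0.303 mA

R2‖R_L = 1.718 kΩ; V_out = 7.93 × 1.718/7.358 = 1.852 V.
I_L = V_out / R_L = 1.852 / 6.11 kΩ = 0.303 mA.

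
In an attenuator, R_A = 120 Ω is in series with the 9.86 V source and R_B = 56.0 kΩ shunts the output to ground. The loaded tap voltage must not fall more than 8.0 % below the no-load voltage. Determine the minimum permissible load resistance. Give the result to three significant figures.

R_L(min) ≈ 1.38 kΩ

Output resistance R_th = R_A‖R_B = (120 × 56000)/56120 = 119.7 Ω.
The fractional drop is R_th/(R_th + R_L); requiring this ≤ 0.0800 gives R_L ≥ R_th(1/0.0800 − 1) = 119.7 × 11.50 = 1.38 kΩ.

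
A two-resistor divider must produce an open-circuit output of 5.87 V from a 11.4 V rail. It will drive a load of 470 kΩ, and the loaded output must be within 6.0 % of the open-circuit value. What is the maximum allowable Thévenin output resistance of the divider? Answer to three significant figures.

R_th ≤ 30.0 kΩ

Loading drop = R_th/(R_th + R_L) ≤ 0.0600, so R_th ≤ R_L · ε/(1−ε) = 470 kΩ × 0.0600/0.9400 = 30.0 kΩ.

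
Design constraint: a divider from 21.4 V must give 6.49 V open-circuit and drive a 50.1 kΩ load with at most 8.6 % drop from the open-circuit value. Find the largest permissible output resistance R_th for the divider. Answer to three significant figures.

R_th ≤ 4.71 kΩ

Loading drop = R_th/(R_th + R_L) ≤ 0.0860, so R_th ≤ R_L · ε/(1−ε) = 50.1 kΩ × 0.0860/0.9140 = 4.71 kΩ.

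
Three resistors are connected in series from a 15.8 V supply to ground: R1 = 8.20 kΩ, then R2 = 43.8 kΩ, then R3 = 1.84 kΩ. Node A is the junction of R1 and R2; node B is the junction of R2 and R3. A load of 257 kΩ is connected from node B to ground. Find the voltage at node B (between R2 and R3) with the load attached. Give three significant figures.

At node B, R3 is in parallel with the load: R3‖R_L = 1.827 kΩ.
Below node A the resistance is R2 + (R3‖R_L) = 45.63 kΩ, so V_A = 15.8 × 45.63/53.83 = 13.39 V.
Then V_B = V_A × (R3‖R_L)/(R2 + R3‖R_L) = 13.39 × 1.827/45.63 = 0.536 V.

V ≈ 0.536 V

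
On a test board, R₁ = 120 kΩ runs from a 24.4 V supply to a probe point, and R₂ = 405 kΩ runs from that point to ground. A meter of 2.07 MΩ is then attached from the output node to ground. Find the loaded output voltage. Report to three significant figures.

V_out ≈ 18.0 V

The load sits in parallel with R₂: R₂‖R_L = (405 × 2070) / (405 + 2070) = 338.7 kΩ.
V_out = 24.4 × 338.7 / (120 + 338.7) = 24.4 × 338.7/458.7 = 18.0 V.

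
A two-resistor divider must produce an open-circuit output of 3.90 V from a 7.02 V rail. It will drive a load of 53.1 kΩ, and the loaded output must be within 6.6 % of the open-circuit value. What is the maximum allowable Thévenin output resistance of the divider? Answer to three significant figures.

R_th ≤ 3.75 kΩ

Loading drop = R_th/(R_th + R_L) ≤ 0.0660, so R_th ≤ R_L · ε/(1−ε) = 53.1 kΩ × 0.0660/0.9340 = 3.75 kΩ.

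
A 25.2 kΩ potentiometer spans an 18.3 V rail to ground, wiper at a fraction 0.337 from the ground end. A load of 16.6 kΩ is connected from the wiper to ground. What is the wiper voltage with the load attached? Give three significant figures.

The wiper splits the pot into (1−α)R = 16.71 kΩ above and αR = 8.492 kΩ below.
Lower section ‖ load = 5.618 kΩ.
V_wiper = 18.3 × 5.618/(16.71 + 5.618) = 4.61 V.

V ≈ 4.61 V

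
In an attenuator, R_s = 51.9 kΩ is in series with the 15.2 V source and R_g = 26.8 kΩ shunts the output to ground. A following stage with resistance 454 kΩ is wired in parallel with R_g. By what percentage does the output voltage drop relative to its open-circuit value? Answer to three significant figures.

The divider's output (Thévenin) resistance is R_s‖R_g = 17.67 kΩ.
Fractional drop under load = R_th/(R_th + R_L) = 17.67 / (17.67 + 454) = 0.03747.
So the output falls by 3.75 %.

3.75 %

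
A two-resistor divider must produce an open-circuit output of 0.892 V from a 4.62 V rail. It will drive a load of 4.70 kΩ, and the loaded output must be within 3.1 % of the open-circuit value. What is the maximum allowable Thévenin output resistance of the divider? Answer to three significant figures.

Loading drop = R_th/(R_th + R_L) ≤ 0.0310, so R_th ≤ R_L · ε/(1−ε) = 4.70 kΩ × 0.0310/0.9690 = 150 Ω.

R_th ≤ 150 Ω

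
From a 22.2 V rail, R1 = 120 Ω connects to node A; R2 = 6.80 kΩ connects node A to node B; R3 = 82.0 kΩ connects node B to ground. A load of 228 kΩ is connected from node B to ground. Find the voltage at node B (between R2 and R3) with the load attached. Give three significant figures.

V ≈ 19.9 V

At node B, R3 is in parallel with the load: R3‖R_L = 60310 Ω.
Below node A the resistance is R2 + (R3‖R_L) = 67110 Ω, so V_A = 22.2 × 67110/67230 = 22.16 V.
Then V_B = V_A × (R3‖R_L)/(R2 + R3‖R_L) = 22.16 × 60310/67110 = 19.9 V.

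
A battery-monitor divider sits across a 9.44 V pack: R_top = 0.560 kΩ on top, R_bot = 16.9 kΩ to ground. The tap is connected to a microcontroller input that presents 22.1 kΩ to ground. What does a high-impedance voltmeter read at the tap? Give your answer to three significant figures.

The load sits in parallel with R_bot: R_bot‖R_L = (16900 × 22100) / (16900 + 22100) = 9577 Ω.
V_out = 9.44 × 9577 / (560 + 9577) = 9.44 × 9577/10140 = 8.92 V.

V_out ≈ 8.92 V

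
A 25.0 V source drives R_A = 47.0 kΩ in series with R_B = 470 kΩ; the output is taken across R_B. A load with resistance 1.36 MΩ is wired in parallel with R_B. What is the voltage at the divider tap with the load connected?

The load sits in parallel with R_B: R_B‖R_L = (470 × 1360) / (470 + 1360) = 349.3 kΩ.
V_out = 25.0 × 349.3 / (47.0 + 349.3) = 25.0 × 349.3/396.3 = 22.0 V.

V_out ≈ 22.0 V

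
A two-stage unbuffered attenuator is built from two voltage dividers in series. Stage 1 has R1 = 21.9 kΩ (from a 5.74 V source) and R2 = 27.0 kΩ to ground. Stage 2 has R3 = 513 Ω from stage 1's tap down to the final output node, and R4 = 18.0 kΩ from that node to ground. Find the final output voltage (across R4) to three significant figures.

V_out ≈ 1.86 V

Stage 2 presents R3+R4 = 18510 Ω as a load on stage 1's tap.
Stage 1's lower leg becomes R2‖(R3+R4) = 10980 Ω, so V_mid = 5.74 × 10980/32880 = 1.917 V.
Stage 2 is itself unloaded: V_out = V_mid × R4/(R3+R4) = 1.917 × 18000/18510 = 1.86 V.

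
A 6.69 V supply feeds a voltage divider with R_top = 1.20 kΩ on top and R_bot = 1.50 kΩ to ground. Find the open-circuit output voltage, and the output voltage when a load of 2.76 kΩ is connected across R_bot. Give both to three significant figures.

Open-circuit: V = 6.69 × 1.50/(1.20 + 1.50) = 3.72 V.
With the load, R_bot becomes R_bot‖R_L = 0.9718 kΩ, so V = 6.69 × 0.9718/2.172 = 2.99 V.

Unloaded: 3.72 V; loaded: 2.99 V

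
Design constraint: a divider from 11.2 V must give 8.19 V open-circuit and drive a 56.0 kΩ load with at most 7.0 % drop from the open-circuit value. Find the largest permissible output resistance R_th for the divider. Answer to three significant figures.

R_th ≤ 4.22 kΩ

Loading drop = R_th/(R_th + R_L) ≤ 0.0700, so R_th ≤ R_L · ε/(1−ε) = 56.0 kΩ × 0.0700/0.9300 = 4.22 kΩ.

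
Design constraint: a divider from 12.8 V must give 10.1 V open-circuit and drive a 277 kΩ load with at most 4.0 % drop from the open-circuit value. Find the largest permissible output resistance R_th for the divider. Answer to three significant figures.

R_th ≤ 11.5 kΩ

Loading drop = R_th/(R_th + R_L) ≤ 0.0400, so R_th ≤ R_L · ε/(1−ε) = 277 kΩ × 0.0400/0.9600 = 11.5 kΩ.
(Any R1, R2 with R2/(R1+R2) = 0.789 and R1‖R2 ≤ 11.5 kΩ will meet the spec.)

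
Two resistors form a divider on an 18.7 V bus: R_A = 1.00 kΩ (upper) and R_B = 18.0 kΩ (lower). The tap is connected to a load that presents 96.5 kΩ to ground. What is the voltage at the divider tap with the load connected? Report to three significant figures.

The load sits in parallel with R_B: R_B‖R_L = (18.0 × 96.5) / (18.0 + 96.5) = 15.17 kΩ.
V_out = 18.7 × 15.17 / (1.00 + 15.17) = 18.7 × 15.17/16.17 = 17.5 V.
(Unloaded it would have been 17.7 V.)

V_out ≈ 17.5 V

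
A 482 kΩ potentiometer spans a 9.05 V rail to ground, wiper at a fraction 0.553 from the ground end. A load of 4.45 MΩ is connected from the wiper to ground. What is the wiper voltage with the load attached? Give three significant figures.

The wiper splits the pot into (1−α)R = 215.5 kΩ above and αR = 266.5 kΩ below.
Lower section ‖ load = 251.5 kΩ.
V_wiper = 9.05 × 251.5/(215.5 + 251.5) = 4.87 V.

V ≈ 4.87 V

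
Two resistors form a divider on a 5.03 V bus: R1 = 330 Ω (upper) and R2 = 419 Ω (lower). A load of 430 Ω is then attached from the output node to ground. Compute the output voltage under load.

The load sits in parallel with R2: R2‖R_L = (419 × 430) / (419 + 430) = 212.2 Ω.
V_out = 5.03 × 212.2 / (330 + 212.2) = 5.03 × 212.2/542.2 = 1.97 V.

V_out ≈ 1.97 V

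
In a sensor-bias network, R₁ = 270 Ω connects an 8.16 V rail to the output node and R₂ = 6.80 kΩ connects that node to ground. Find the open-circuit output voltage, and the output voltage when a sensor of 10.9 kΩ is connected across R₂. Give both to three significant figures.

Open-circuit: V = 8.16 × 6800/(270 + 6800) = 7.85 V.
With the load, R₂ becomes R₂‖R_L = 4188 Ω, so V = 8.16 × 4188/4458 = 7.67 V.

Unloaded: 7.85 V; loaded: 7.67 V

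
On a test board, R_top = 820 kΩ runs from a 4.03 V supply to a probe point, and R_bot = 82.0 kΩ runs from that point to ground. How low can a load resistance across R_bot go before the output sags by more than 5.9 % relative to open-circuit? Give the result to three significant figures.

Output resistance R_th = R_top‖R_bot = (820 × 82.0)/902.0 = 74.55 kΩ.
The fractional drop is R_th/(R_th + R_L); requiring this ≤ 0.0590 gives R_L ≥ R_th(1/0.0590 − 1) = 74.55 × 15.95 = 1.19 MΩ.

R_L(min) ≈ 1.19 MΩ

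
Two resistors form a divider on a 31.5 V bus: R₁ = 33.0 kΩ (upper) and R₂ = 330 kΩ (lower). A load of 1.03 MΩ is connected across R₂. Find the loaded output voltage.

The load sits in parallel with R₂: R₂‖R_L = (330 × 1030) / (330 + 1030) = 249.9 kΩ.
V_out = 31.5 × 249.9 / (33.0 + 249.9) = 31.5 × 249.9/282.9 = 27.8 V.

V_out ≈ 27.8 V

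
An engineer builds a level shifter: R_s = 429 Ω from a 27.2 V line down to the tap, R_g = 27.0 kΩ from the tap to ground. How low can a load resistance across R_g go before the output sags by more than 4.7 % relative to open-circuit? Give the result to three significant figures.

Output resistance R_th = R_s‖R_g = (429 × 27000)/27430 = 422.3 Ω.
The fractional drop is R_th/(R_th + R_L); requiring this ≤ 0.0470 gives R_L ≥ R_th(1/0.0470 − 1) = 422.3 × 20.28 = 8.56 kΩ.

R_L(min) ≈ 8.56 kΩ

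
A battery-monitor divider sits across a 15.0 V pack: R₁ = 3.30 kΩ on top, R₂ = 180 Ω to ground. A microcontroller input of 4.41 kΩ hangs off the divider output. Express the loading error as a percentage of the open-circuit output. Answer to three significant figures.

The divider's output (Thévenin) resistance is R₁‖R₂ = 170.7 Ω.
Fractional drop under load = R_th/(R_th + R_L) = 170.7 / (170.7 + 4410) = 0.03726.
So the output falls by 3.73 %.

3.73 %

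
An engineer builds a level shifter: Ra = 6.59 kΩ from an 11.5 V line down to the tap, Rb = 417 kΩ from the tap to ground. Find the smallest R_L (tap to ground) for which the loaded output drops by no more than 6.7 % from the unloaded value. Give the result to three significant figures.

R_L(min) ≈ 90.3 kΩ

Output resistance R_th = Ra‖Rb = (6.59 × 417)/423.6 = 6.487 kΩ.
The fractional drop is R_th/(R_th + R_L); requiring this ≤ 0.0670 gives R_L ≥ R_th(1/0.0670 − 1) = 6.487 × 13.93 = 90.3 kΩ.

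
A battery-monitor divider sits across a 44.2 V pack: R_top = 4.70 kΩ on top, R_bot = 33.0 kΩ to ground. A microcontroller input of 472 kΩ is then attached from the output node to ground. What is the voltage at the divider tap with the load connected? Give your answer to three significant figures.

V_out ≈ 38.4 V

The load sits in parallel with R_bot: R_bot‖R_L = (33.0 × 472) / (33.0 + 472) = 30.84 kΩ.
V_out = 44.2 × 30.84 / (4.70 + 30.84) = 44.2 × 30.84/35.54 = 38.4 V.
(Unloaded it would have been 38.7 V.)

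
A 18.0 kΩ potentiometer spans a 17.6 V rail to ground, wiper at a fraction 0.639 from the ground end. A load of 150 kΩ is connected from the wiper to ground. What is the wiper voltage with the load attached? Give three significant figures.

The wiper splits the pot into (1−α)R = 6.498 kΩ above and αR = 11.50 kΩ below.
Lower section ‖ load = 10.68 kΩ.
V_wiper = 17.6 × 10.68/(6.498 + 10.68) = 10.9 V.

V ≈ 10.9 V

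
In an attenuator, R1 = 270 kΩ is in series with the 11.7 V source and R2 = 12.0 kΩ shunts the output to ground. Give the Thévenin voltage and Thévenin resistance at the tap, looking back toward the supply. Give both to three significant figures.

V_th is the open-circuit tap voltage: 11.7 × 12.0/(270 + 12.0) = 0.498 V.
With the supply zeroed, R1 and R2 appear in parallel from the tap: R_th = R1‖R2 = (270 × 12.0)/282.0 = 11.5 kΩ.

V_th = 0.498 V, R_th = 11.5 kΩ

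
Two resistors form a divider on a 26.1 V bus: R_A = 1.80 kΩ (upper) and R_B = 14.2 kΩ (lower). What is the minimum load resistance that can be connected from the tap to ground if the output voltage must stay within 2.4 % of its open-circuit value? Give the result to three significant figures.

R_L(min) ≈ 65.0 kΩ

Output resistance R_th = R_A‖R_B = (1.80 × 14.2)/16.00 = 1.597 kΩ.
The fractional drop is R_th/(R_th + R_L); requiring this ≤ 0.0240 gives R_L ≥ R_th(1/0.0240 − 1) = 1.597 × 40.67 = 65.0 kΩ.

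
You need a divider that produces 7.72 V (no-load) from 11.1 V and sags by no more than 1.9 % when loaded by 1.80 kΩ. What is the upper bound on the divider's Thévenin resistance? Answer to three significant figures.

R_th ≤ 34.9 Ω

Loading drop = R_th/(R_th + R_L) ≤ 0.0190, so R_th ≤ R_L · ε/(1−ε) = 1.80 kΩ × 0.0190/0.9810 = 34.9 Ω.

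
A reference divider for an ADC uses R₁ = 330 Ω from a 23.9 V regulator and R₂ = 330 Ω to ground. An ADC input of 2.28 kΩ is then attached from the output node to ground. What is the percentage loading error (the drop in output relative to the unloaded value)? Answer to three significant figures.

6.75 %

The divider's output (Thévenin) resistance is R₁‖R₂ = 165.0 Ω.
Fractional drop under load = R_th/(R_th + R_L) = 165.0 / (165.0 + 2280) = 0.06748.
So the output falls by 6.75 %.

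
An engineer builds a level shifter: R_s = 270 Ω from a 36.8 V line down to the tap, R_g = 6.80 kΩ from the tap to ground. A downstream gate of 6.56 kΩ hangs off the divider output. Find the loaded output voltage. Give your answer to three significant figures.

V_out ≈ 34.0 V

The load sits in parallel with R_g: R_g‖R_L = (6800 × 6560) / (6800 + 6560) = 3339 Ω.
V_out = 36.8 × 3339 / (270 + 3339) = 36.8 × 3339/3609 = 34.0 V.
(Unloaded it would have been 35.4 V.)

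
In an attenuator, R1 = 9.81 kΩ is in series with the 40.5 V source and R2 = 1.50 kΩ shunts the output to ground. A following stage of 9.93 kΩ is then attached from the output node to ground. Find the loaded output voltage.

The load sits in parallel with R2: R2‖R_L = (1.50 × 9.93) / (1.50 + 9.93) = 1.303 kΩ.
V_out = 40.5 × 1.303 / (9.81 + 1.303) = 40.5 × 1.303/11.11 = 4.75 V.
(Unloaded it would have been 5.37 V.)

V_out ≈ 4.75 V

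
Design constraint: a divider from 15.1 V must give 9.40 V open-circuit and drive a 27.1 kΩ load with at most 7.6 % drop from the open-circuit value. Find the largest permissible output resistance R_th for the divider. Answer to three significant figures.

Loading drop = R_th/(R_th + R_L) ≤ 0.0760, so R_th ≤ R_L · ε/(1−ε) = 27.1 kΩ × 0.0760/0.9240 = 2.23 kΩ.
(Any R1, R2 with R2/(R1+R2) = 0.623 and R1‖R2 ≤ 2.23 kΩ will meet the spec.)

R_th ≤ 2.23 kΩ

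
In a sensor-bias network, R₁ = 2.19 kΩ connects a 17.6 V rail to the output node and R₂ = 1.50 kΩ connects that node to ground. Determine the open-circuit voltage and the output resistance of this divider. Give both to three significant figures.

V_th = 7.15 V, R_th = 890 Ω

V_th is the open-circuit tap voltage: 17.6 × 1.50/(2.19 + 1.50) = 7.15 V.
With the supply zeroed, R₁ and R₂ appear in parallel from the tap: R_th = R₁‖R₂ = (2.19 × 1.50)/3.690 = 890 Ω.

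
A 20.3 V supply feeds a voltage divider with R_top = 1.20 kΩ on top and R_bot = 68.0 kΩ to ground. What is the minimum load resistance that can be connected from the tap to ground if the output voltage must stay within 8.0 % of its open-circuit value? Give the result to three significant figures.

R_L(min) ≈ 13.6 kΩ

Output resistance R_th = R_top‖R_bot = (1.20 × 68.0)/69.20 = 1.179 kΩ.
The fractional drop is R_th/(R_th + R_L); requiring this ≤ 0.0800 gives R_L ≥ R_th(1/0.0800 − 1) = 1.179 × 11.50 = 13.6 kΩ.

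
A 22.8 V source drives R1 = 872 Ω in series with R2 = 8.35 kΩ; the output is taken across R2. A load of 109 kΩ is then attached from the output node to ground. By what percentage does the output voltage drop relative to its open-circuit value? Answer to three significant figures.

0.719 %

The divider's output (Thévenin) resistance is R1‖R2 = 789.5 Ω.
Fractional drop under load = R_th/(R_th + R_L) = 789.5 / (789.5 + 109000) = 0.007191.
So the output falls by 0.719 %.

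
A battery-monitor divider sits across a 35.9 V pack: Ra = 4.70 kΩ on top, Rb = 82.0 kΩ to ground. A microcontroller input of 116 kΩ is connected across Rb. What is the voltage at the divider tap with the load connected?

The load sits in parallel with Rb: Rb‖R_L = (82.0 × 116) / (82.0 + 116) = 48.04 kΩ.
V_out = 35.9 × 48.04 / (4.70 + 48.04) = 35.9 × 48.04/52.74 = 32.7 V.
(Unloaded it would have been 34.0 V.)

V_out ≈ 32.7 V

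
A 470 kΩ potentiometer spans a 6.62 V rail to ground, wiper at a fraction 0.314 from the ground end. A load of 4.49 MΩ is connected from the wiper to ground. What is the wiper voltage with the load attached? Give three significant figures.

The wiper splits the pot into (1−α)R = 322.4 kΩ above and αR = 147.6 kΩ below.
Lower section ‖ load = 142.9 kΩ.
V_wiper = 6.62 × 142.9/(322.4 + 142.9) = 2.03 V.

V ≈ 2.03 V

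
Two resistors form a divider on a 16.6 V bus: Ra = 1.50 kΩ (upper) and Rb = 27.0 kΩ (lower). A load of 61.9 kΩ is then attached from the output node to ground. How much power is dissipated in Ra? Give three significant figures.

Total resistance from the source is Ra + (Rb‖R_L) = 20.30 kΩ, so I = 16.6/20.30 kΩ = 0.8177 mA.
P = I²·Ra = (0.8177 mA)² × 1.50 kΩ = 1.00 mW.

P ≈ 1.00 mW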